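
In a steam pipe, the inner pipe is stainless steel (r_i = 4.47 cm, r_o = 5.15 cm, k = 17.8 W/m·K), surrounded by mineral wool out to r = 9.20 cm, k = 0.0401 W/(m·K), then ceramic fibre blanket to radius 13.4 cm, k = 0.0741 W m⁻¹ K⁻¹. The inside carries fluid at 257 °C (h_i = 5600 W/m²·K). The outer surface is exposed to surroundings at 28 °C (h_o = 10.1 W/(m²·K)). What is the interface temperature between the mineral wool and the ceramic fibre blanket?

Treat each layer as a resistance in series:
  R'_conv,in = 1/(2πr h) = 1/(2π·0.0447·5600) = 6.358×10^-4 m·K/W
  R'_stainless steel = ln(0.0515/0.0447)/(2πk) = 0.1416/(2π·17.8) = 0.001266 m·K/W
  R'_mineral wool = ln(0.0920/0.0515)/(2πk) = 0.5802/(2π·0.0401) = 2.303 m·K/W
  R'_ceramic fibre blanket = ln(0.134/0.0920)/(2πk) = 0.3761/(2π·0.0741) = 0.8077 m·K/W
  R'_conv,out = 1/(2πr h) = 1/(2π·0.134·10.1) = 0.1176 m·K/W
ΣR = 6.358×10^-4 + 0.001266 + 2.303 + 0.8077 + 0.1176 = 3.230 m·K/W
Q' = ΔT/ΣR = (257 °C − 28 °C)/3.230 = 70.90 W/m
From the inner boundary to the mineral wool/ceramic fibre blanket interface, ΣR_partial = 2.305 m·K/W.
T_interface = T_in − Q'·ΣR_partial = 257 °C − (70.90)(2.305) = 93.6 °C

T = 93.6 °C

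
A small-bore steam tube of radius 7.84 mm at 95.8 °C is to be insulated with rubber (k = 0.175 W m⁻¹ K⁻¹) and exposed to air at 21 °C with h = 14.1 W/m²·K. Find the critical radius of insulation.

r_cr = 1.24 cm

For a cylinder, r_cr = k_ins/h = 0.175/14.1 = 0.0124 m = 1.24 cm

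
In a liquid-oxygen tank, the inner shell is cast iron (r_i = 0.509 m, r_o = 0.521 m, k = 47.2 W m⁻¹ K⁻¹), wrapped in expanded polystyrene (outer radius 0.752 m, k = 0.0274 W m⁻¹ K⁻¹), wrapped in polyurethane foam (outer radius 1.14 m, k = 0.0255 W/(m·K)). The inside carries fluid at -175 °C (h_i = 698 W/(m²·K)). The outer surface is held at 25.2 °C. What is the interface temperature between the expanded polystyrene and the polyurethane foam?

Series thermal resistances, inner to outer:
  R_conv,in = 1/(4πr²h) = 1/(4π·0.509²·698) = 4.400×10^-4 K/W
  R_cast iron = (1/0.509 − 1/0.521)/(4πk) = 0.04525/(4π·47.2) = 7.629×10^-5 K/W
  R_expanded polystyrene = (1/0.521 − 1/0.752)/(4πk) = 0.5896/(4π·0.0274) = 1.712 K/W
  R_polyurethane foam = (1/0.752 − 1/1.14)/(4πk) = 0.4526/(4π·0.0255) = 1.412 K/W
ΣR = 4.400×10^-4 + 7.629×10^-5 + 1.712 + 1.412 = 3.125 K/W
Q = ΔT/ΣR = (-175 °C − 25.2 °C)/3.125 = -64.06 W
From the inner boundary to the expanded polystyrene/polyurethane foam interface, ΣR_partial = 1.713 K/W.
T_interface = T_in − Q·ΣR_partial = -175 °C − (-64.06)(1.713) = -65.3 °C

T = -65.3 °C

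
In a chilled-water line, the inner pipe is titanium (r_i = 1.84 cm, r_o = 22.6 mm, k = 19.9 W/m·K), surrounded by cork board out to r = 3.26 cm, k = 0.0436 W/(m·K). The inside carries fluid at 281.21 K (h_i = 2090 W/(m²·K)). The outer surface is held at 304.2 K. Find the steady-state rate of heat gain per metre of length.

Series thermal resistances, inner to outer:
  R'_conv,in = 1/(2πr h) = 1/(2π·0.0184·2090) = 0.004139 m·K/W
  R'_titanium = ln(0.0226/0.0184)/(2πk) = 0.2056/(2π·19.9) = 0.001644 m·K/W
  R'_cork board = ln(0.0326/0.0226)/(2πk) = 0.3664/(2π·0.0436) = 1.337 m·K/W
ΣR = 0.004139 + 0.001644 + 1.337 = 1.343 m·K/W
Q' = ΔT/ΣR = (281.21 K − 304.2 K)/1.343 = -17.1 W/m
(Negative Q' ⇒ heat flows inward; heat gain = 17.1 W/m.)

Q' = 17.1 W/m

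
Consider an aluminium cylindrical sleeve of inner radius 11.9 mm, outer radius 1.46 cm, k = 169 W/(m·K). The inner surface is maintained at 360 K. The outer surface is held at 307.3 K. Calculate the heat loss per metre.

Q' = 2πk·ΔT/ln(r₂/r₁) = 2π × 169 × 52.7 / ln(0.0146/0.0119) = 2.74×10^5 W/m

Q' = 274 kW/m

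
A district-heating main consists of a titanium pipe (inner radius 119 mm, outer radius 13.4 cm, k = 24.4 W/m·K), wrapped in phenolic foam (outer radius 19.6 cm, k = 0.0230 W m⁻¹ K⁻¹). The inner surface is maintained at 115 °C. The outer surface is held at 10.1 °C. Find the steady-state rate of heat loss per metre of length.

Q' = 39.9 W/m

Treat each layer as a resistance in series:
  R'_titanium = ln(0.134/0.119)/(2πk) = 0.1187/(2π·24.4) = 7.744×10^-4 m·K/W
  R'_phenolic foam = ln(0.196/0.134)/(2πk) = 0.3803/(2π·0.0230) = 2.631 m·K/W
ΣR = 7.744×10^-4 + 2.631 = 2.632 m·K/W
Q' = ΔT/ΣR = (115 °C − 10.1 °C)/2.632 = 39.9 W/m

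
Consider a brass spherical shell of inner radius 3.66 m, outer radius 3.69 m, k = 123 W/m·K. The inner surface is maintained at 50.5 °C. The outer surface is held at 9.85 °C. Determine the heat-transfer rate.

Q = 4πk·ΔT/(1/r₁ − 1/r₂) = 4π × 123 × 40.65 / (1/3.66 − 1/3.69) = 2.83×10^7 W

Q = 28300 kW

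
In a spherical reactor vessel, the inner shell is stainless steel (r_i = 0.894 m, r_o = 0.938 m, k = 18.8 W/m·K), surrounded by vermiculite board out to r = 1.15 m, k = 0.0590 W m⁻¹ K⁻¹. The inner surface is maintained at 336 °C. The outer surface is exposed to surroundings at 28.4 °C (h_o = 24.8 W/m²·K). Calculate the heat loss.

Q = 1150 W

Treat each layer as a resistance in series:
  R_stainless steel = (1/0.894 − 1/0.938)/(4πk) = 0.05247/(4π·18.8) = 2.221×10^-4 K/W
  R_vermiculite board = (1/0.938 − 1/1.15)/(4πk) = 0.1965/(4π·0.0590) = 0.2651 K/W
  R_conv,out = 1/(4πr²h) = 1/(4π·1.15²·24.8) = 0.002426 K/W
ΣR = 2.221×10^-4 + 0.2651 + 0.002426 = 0.2677 K/W
Q = ΔT/ΣR = (336 °C − 28.4 °C)/0.2677 = 1150 W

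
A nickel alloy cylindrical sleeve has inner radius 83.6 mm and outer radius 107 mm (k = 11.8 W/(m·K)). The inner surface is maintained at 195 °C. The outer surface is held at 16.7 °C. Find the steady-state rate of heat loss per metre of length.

Q' = 53600 W/m

Q' = 2πk·ΔT/ln(r₂/r₁) = 2π × 11.8 × 178.3 / ln(0.107/0.0836) = 53600 W/m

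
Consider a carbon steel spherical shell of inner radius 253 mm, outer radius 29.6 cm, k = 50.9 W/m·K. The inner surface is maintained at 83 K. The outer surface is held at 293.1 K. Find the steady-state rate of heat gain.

Q = 4πk·ΔT/(1/r₁ − 1/r₂) = 4π × 50.9 × 210.1 / (1/0.253 − 1/0.296) = 2.34×10^5 W

Q = 2.34×10^5 W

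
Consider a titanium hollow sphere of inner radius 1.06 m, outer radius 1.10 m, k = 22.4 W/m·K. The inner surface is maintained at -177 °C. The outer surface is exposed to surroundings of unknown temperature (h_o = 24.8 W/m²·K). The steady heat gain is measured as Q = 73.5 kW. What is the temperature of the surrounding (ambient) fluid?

Sum the resistances:
  R_titanium = (1/1.06 − 1/1.10)/(4πk) = 0.03431/(4π·22.4) = 1.219×10^-4 K/W
  R_conv,out = 1/(4πr²h) = 1/(4π·1.10²·24.8) = 0.002652 K/W
ΣR = 0.002774 K/W
ΔT = Q·ΣR = 73500 × 0.002774 = 203.9 K
Heat flows inward, so T_out = T_in + ΔT = -177 + 203.9 = 26.9 °C

T_out = 26.9 °C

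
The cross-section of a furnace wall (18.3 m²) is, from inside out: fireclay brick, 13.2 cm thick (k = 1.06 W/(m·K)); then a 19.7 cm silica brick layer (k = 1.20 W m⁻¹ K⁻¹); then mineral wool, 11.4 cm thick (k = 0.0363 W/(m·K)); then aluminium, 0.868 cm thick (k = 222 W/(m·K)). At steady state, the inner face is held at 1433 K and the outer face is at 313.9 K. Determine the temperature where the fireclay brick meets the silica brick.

Treat each layer as a resistance in series:
  R_fireclay brick = L/(kA) = 0.132/(1.06·18.3) = 0.006805 K/W
  R_silica brick = L/(kA) = 0.197/(1.20·18.3) = 0.008971 K/W
  R_mineral wool = L/(kA) = 0.114/(0.0363·18.3) = 0.1716 K/W
  R_aluminium = L/(kA) = 0.00868/(222·18.3) = 2.137×10^-6 K/W
ΣR = 0.006805 + 0.008971 + 0.1716 + 2.137×10^-6 = 0.1874 K/W
Q = ΔT/ΣR = (1433 K − 313.9 K)/0.1874 = 5972 W
From the inner boundary to the fireclay brick/silica brick interface, ΣR_partial = 0.006805 K/W.
T_interface = T_in − Q·ΣR_partial = 1433 K − (5972)(0.006805) = 1392 K

T = 1392 K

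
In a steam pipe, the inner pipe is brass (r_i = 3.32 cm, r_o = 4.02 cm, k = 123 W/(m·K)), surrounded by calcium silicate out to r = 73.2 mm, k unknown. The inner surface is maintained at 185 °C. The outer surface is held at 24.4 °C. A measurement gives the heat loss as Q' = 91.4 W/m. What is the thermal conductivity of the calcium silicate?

k = 0.0543 W/m·K

ΣR = ΔT/Q' = |185 − 24.4|/91.4 = 1.757 m·K/W
Known resistances:
  R'_brass = ln(0.0402/0.0332)/(2πk) = 0.1913/(2π·123) = 2.476×10^-4 m·K/W
R_calcium silicate = ΣR − ΣR_known = 1.757 − 2.476×10^-4 = 1.757 m·K/W
ln(r₂/r₁)/(2πk) = 1.757 ⇒ k = 0.5993/(2π·1.757) = 0.0543 W/m·K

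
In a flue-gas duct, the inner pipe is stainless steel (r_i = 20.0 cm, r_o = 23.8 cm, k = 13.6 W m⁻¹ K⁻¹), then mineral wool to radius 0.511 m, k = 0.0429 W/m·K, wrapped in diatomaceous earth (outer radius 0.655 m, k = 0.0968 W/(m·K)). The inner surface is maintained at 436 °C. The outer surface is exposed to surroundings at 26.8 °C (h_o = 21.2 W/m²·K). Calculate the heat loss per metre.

Q' = 126 W/m

Resistance network (inner→outer):
  R'_stainless steel = ln(0.238/0.200)/(2πk) = 0.1740/(2π·13.6) = 0.002036 m·K/W
  R'_mineral wool = ln(0.511/0.238)/(2πk) = 0.7641/(2π·0.0429) = 2.835 m·K/W
  R'_diatomaceous earth = ln(0.655/0.511)/(2πk) = 0.2483/(2π·0.0968) = 0.4082 m·K/W
  R'_conv,out = 1/(2πr h) = 1/(2π·0.655·21.2) = 0.01146 m·K/W
ΣR = 0.002036 + 2.835 + 0.4082 + 0.01146 = 3.257 m·K/W
Q' = ΔT/ΣR = (436 °C − 26.8 °C)/3.257 = 126 W/m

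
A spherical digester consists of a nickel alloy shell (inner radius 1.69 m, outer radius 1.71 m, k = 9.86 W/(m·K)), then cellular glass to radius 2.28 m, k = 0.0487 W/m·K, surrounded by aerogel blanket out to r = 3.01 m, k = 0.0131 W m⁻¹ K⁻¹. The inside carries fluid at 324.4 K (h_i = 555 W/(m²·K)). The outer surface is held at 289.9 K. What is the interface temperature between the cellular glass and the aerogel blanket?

T = 315.1 K

Resistance network (inner→outer):
  R_conv,in = 1/(4πr²h) = 1/(4π·1.69²·555) = 5.020×10^-5 K/W
  R_nickel alloy = (1/1.69 − 1/1.71)/(4πk) = 0.006921/(4π·9.86) = 5.585×10^-5 K/W
  R_cellular glass = (1/1.71 − 1/2.28)/(4πk) = 0.1462/(4π·0.0487) = 0.2389 K/W
  R_aerogel blanket = (1/2.28 − 1/3.01)/(4πk) = 0.1064/(4π·0.0131) = 0.6462 K/W
ΣR = 5.020×10^-5 + 5.585×10^-5 + 0.2389 + 0.6462 = 0.8852 K/W
Q = ΔT/ΣR = (324.4 K − 289.9 K)/0.8852 = 38.97 W
From the inner boundary to the cellular glass/aerogel blanket interface, ΣR_partial = 0.2390 K/W.
T_interface = T_in − Q·ΣR_partial = 324.4 K − (38.97)(0.2390) = 315.1 K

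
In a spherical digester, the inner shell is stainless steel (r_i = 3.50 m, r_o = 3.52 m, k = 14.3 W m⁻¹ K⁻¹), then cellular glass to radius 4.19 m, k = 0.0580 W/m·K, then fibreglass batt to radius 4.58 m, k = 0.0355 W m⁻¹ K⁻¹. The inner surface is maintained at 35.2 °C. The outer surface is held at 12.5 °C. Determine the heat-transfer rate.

Q = 210 W

Treat each layer as a resistance in series:
  R_stainless steel = (1/3.50 − 1/3.52)/(4πk) = 0.001623/(4π·14.3) = 9.034×10^-6 K/W
  R_cellular glass = (1/3.52 − 1/4.19)/(4πk) = 0.04543/(4π·0.0580) = 0.06233 K/W
  R_fibreglass batt = (1/4.19 − 1/4.58)/(4πk) = 0.02032/(4π·0.0355) = 0.04556 K/W
ΣR = 9.034×10^-6 + 0.06233 + 0.04556 = 0.1079 K/W
Q = ΔT/ΣR = (35.2 °C − 12.5 °C)/0.1079 = 210 W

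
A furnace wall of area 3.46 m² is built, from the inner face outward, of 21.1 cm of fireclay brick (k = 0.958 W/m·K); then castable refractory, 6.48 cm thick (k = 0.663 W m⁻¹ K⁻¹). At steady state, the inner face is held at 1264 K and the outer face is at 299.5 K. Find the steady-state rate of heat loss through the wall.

Treat each layer as a resistance in series:
  R_fireclay brick = L/(kA) = 0.211/(0.958·3.46) = 0.06366 K/W
  R_castable refractory = L/(kA) = 0.0648/(0.663·3.46) = 0.02825 K/W
ΣR = 0.06366 + 0.02825 = 0.09191 K/W
Q = ΔT/ΣR = (1264 K − 299.5 K)/0.09191 = 10500 W

Q = 10.5 kW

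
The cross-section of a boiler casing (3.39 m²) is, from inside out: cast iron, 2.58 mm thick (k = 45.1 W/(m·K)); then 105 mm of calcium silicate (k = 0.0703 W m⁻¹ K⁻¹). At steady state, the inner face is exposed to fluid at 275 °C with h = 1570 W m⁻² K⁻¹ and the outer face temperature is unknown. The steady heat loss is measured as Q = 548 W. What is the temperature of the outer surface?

Sum the resistances:
  R_conv,in = 1/(hA) = 1/(1570·3.39) = 1.879×10^-4 K/W
  R_cast iron = L/(kA) = 0.00258/(45.1·3.39) = 1.687×10^-5 K/W
  R_calcium silicate = L/(kA) = 0.105/(0.0703·3.39) = 0.4406 K/W
ΣR = 0.4408 K/W
ΔT = Q·ΣR = 548 × 0.4408 = 241.6 K
Heat flows outward, so T_out = T_in − ΔT = 275 − 241.6 = 33.4 °C

T_out = 33.4 °C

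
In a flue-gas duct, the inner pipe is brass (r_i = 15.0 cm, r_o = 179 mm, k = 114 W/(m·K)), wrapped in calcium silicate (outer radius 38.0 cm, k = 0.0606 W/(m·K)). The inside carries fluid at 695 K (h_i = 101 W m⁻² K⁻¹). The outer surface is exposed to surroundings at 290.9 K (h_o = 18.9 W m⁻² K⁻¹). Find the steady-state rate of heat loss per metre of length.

Treat each layer as a resistance in series:
  R'_conv,in = 1/(2πr h) = 1/(2π·0.150·101) = 0.01051 m·K/W
  R'_brass = ln(0.179/0.150)/(2πk) = 0.1768/(2π·114) = 2.468×10^-4 m·K/W
  R'_calcium silicate = ln(0.380/0.179)/(2πk) = 0.7528/(2π·0.0606) = 1.977 m·K/W
  R'_conv,out = 1/(2πr h) = 1/(2π·0.380·18.9) = 0.02216 m·K/W
ΣR = 0.01051 + 2.468×10^-4 + 1.977 + 0.02216 = 2.010 m·K/W
Q' = ΔT/ΣR = (695 K − 290.9 K)/2.010 = 201 W/m

Q' = 201 W/m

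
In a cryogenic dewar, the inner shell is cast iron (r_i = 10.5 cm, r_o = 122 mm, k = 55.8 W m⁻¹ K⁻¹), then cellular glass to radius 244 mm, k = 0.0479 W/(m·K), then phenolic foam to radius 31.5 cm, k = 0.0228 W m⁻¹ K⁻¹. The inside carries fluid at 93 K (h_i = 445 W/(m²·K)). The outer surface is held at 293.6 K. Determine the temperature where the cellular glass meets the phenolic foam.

Treat each layer as a resistance in series:
  R_conv,in = 1/(4πr²h) = 1/(4π·0.105²·445) = 0.01622 K/W
  R_cast iron = (1/0.105 − 1/0.122)/(4πk) = 1.327/(4π·55.8) = 0.001893 K/W
  R_cellular glass = (1/0.122 − 1/0.244)/(4πk) = 4.098/(4π·0.0479) = 6.809 K/W
  R_phenolic foam = (1/0.244 − 1/0.315)/(4πk) = 0.9238/(4π·0.0228) = 3.224 K/W
ΣR = 0.01622 + 0.001893 + 6.809 + 3.224 = 10.05 K/W
Q = ΔT/ΣR = (93 K − 293.6 K)/10.05 = -19.96 W
From the inner boundary to the cellular glass/phenolic foam interface, ΣR_partial = 6.827 K/W.
T_interface = T_in − Q·ΣR_partial = 93 K − (-19.96)(6.827) = 229.3 K

T = 229.3 K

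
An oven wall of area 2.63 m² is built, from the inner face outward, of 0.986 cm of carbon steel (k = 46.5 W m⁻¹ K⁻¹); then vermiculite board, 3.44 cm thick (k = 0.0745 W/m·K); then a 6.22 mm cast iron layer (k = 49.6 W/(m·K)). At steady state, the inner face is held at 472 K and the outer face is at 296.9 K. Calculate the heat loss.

Q = 997 W

Resistance network (inner→outer):
  R_carbon steel = L/(kA) = 0.00986/(46.5·2.63) = 8.062×10^-5 K/W
  R_vermiculite board = L/(kA) = 0.0344/(0.0745·2.63) = 0.1756 K/W
  R_cast iron = L/(kA) = 0.00622/(49.6·2.63) = 4.768×10^-5 K/W
ΣR = 8.062×10^-5 + 0.1756 + 4.768×10^-5 = 0.1757 K/W
Q = ΔT/ΣR = (472 K − 296.9 K)/0.1757 = 997 W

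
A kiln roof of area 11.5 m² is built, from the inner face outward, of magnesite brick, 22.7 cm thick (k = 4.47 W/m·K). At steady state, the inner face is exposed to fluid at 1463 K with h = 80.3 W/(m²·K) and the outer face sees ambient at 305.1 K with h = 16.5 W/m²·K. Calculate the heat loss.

Q = 1.08×10^5 W

Series thermal resistances, inner to outer:
  R_conv,in = 1/(hA) = 1/(80.3·11.5) = 0.001083 K/W
  R_magnesite brick = L/(kA) = 0.227/(4.47·11.5) = 0.004416 K/W
  R_conv,out = 1/(hA) = 1/(16.5·11.5) = 0.005270 K/W
ΣR = 0.001083 + 0.004416 + 0.005270 = 0.01077 K/W
Q = ΔT/ΣR = (1463 K − 305.1 K)/0.01077 = 1.08×10^5 W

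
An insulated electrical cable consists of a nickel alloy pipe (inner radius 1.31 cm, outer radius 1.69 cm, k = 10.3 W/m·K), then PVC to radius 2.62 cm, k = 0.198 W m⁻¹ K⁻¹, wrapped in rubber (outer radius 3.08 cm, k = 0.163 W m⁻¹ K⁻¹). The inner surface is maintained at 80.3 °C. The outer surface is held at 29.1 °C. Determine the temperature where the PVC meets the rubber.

T = 44.8 °C

Series thermal resistances, inner to outer:
  R'_nickel alloy = ln(0.0169/0.0131)/(2πk) = 0.2547/(2π·10.3) = 0.003936 m·K/W
  R'_PVC = ln(0.0262/0.0169)/(2πk) = 0.4384/(2π·0.198) = 0.3524 m·K/W
  R'_rubber = ln(0.0308/0.0262)/(2πk) = 0.1618/(2π·0.163) = 0.1579 m·K/W
ΣR = 0.003936 + 0.3524 + 0.1579 = 0.5142 m·K/W
Q' = ΔT/ΣR = (80.3 °C − 29.1 °C)/0.5142 = 99.57 W/m
From the inner boundary to the PVC/rubber interface, ΣR_partial = 0.3563 m·K/W.
T_interface = T_in − Q'·ΣR_partial = 80.3 °C − (99.57)(0.3563) = 44.8 °C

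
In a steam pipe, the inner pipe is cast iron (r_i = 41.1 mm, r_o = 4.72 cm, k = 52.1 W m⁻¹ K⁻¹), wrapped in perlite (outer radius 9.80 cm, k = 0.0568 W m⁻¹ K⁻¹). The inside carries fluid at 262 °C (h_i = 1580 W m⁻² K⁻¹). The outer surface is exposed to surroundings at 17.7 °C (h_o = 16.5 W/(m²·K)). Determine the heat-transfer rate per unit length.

Series thermal resistances, inner to outer:
  R'_conv,in = 1/(2πr h) = 1/(2π·0.0411·1580) = 0.002451 m·K/W
  R'_cast iron = ln(0.0472/0.0411)/(2πk) = 0.1384/(2π·52.1) = 4.227×10^-4 m·K/W
  R'_perlite = ln(0.0980/0.0472)/(2πk) = 0.7306/(2π·0.0568) = 2.047 m·K/W
  R'_conv,out = 1/(2πr h) = 1/(2π·0.0980·16.5) = 0.09843 m·K/W
ΣR = 0.002451 + 4.227×10^-4 + 2.047 + 0.09843 = 2.148 m·K/W
Q' = ΔT/ΣR = (262 °C − 17.7 °C)/2.148 = 114 W/m

Q' = 114 W/m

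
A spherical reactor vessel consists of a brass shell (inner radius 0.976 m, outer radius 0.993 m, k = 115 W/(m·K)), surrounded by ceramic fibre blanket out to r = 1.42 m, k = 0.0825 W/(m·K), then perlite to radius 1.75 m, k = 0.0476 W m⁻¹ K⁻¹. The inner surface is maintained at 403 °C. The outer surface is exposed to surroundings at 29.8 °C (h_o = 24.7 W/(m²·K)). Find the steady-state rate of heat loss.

Series thermal resistances, inner to outer:
  R_brass = (1/0.976 − 1/0.993)/(4πk) = 0.01754/(4π·115) = 1.214×10^-5 K/W
  R_ceramic fibre blanket = (1/0.993 − 1/1.42)/(4πk) = 0.3028/(4π·0.0825) = 0.2921 K/W
  R_perlite = (1/1.42 − 1/1.75)/(4πk) = 0.1328/(4π·0.0476) = 0.2220 K/W
  R_conv,out = 1/(4πr²h) = 1/(4π·1.75²·24.7) = 0.001052 K/W
ΣR = 1.214×10^-5 + 0.2921 + 0.2220 + 0.001052 = 0.5152 K/W
Q = ΔT/ΣR = (403 °C − 29.8 °C)/0.5152 = 724 W

Q = 724 W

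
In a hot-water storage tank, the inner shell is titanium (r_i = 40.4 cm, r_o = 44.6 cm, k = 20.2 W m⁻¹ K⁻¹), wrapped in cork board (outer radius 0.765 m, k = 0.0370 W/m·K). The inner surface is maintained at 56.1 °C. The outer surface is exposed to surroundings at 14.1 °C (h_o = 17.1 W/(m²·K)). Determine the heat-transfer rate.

Q = 20.8 W

Resistance network (inner→outer):
  R_titanium = (1/0.404 − 1/0.446)/(4πk) = 0.2331/(4π·20.2) = 9.183×10^-4 K/W
  R_cork board = (1/0.446 − 1/0.765)/(4πk) = 0.9350/(4π·0.0370) = 2.011 K/W
  R_conv,out = 1/(4πr²h) = 1/(4π·0.765²·17.1) = 0.007952 K/W
ΣR = 9.183×10^-4 + 2.011 + 0.007952 = 2.020 K/W
Q = ΔT/ΣR = (56.1 °C − 14.1 °C)/2.020 = 20.8 W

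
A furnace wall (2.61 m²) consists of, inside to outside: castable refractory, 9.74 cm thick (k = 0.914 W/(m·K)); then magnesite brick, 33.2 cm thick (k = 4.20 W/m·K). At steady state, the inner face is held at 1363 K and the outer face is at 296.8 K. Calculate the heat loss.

Series thermal resistances, inner to outer:
  R_castable refractory = L/(kA) = 0.0974/(0.914·2.61) = 0.04083 K/W
  R_magnesite brick = L/(kA) = 0.332/(4.20·2.61) = 0.03029 K/W
ΣR = 0.04083 + 0.03029 = 0.07112 K/W
Q = ΔT/ΣR = (1363 K − 296.8 K)/0.07112 = 15000 W

Q = 15000 W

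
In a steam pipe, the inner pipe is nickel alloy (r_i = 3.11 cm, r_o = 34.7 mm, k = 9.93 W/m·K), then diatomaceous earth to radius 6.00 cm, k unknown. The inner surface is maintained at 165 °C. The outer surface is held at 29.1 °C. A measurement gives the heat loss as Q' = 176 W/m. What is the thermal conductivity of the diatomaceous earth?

k = 0.113 W/m·K

ΣR = ΔT/Q' = |165 − 29.1|/176 = 0.7722 m·K/W
Known resistances:
  R'_nickel alloy = ln(0.0347/0.0311)/(2πk) = 0.1095/(2π·9.93) = 0.001756 m·K/W
R_diatomaceous earth = ΣR − ΣR_known = 0.7722 − 0.001756 = 0.7704 m·K/W
ln(r₂/r₁)/(2πk) = 0.7704 ⇒ k = 0.5476/(2π·0.7704) = 0.113 W/m·K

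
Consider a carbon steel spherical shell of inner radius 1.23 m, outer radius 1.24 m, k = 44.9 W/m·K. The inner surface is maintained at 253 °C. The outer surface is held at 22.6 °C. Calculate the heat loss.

Q = 1.98×10^7 W

Q = 4πk·ΔT/(1/r₁ − 1/r₂) = 4π × 44.9 × 230.4 / (1/1.23 − 1/1.24) = 1.98×10^7 W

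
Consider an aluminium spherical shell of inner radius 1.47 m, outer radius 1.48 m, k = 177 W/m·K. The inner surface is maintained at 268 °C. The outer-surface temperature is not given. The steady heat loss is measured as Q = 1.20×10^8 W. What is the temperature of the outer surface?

T_out = 20.0 °C

Sum the resistances:
  R_aluminium = (1/1.47 − 1/1.48)/(4πk) = 0.004596/(4π·177) = 2.067×10^-6 K/W
ΣR = 2.067×10^-6 K/W
ΔT = Q·ΣR = 1.20×10^8 × 2.067×10^-6 = 248.0 K
Heat flows outward, so T_out = T_in − ΔT = 268 − 248.0 = 20.0 °C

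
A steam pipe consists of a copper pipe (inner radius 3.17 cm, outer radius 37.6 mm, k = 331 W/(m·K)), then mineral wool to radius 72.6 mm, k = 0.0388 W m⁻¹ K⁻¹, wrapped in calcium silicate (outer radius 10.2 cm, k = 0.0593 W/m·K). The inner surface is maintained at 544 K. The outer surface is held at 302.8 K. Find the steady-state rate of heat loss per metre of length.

Q' = 66.8 W/m

Treat each layer as a resistance in series:
  R'_copper = ln(0.0376/0.0317)/(2πk) = 0.1707/(2π·331) = 8.207×10^-5 m·K/W
  R'_mineral wool = ln(0.0726/0.0376)/(2πk) = 0.6580/(2π·0.0388) = 2.699 m·K/W
  R'_calcium silicate = ln(0.102/0.0726)/(2πk) = 0.3400/(2π·0.0593) = 0.9125 m·K/W
ΣR = 8.207×10^-5 + 2.699 + 0.9125 = 3.612 m·K/W
Q' = ΔT/ΣR = (544 K − 302.8 K)/3.612 = 66.8 W/m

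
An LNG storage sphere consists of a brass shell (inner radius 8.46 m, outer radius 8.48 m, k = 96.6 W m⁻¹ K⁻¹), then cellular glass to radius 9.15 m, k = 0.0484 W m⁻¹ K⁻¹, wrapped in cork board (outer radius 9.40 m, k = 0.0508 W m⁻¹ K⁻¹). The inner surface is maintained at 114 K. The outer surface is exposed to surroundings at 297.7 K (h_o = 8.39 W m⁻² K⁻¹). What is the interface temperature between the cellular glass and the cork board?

Series thermal resistances, inner to outer:
  R_brass = (1/8.46 − 1/8.48)/(4πk) = 2.788×10^-4/(4π·96.6) = 2.297×10^-7 K/W
  R_cellular glass = (1/8.48 − 1/9.15)/(4πk) = 0.008635/(4π·0.0484) = 0.01420 K/W
  R_cork board = (1/9.15 − 1/9.40)/(4πk) = 0.002907/(4π·0.0508) = 0.004553 K/W
  R_conv,out = 1/(4πr²h) = 1/(4π·9.40²·8.39) = 1.073×10^-4 K/W
ΣR = 2.297×10^-7 + 0.01420 + 0.004553 + 1.073×10^-4 = 0.01886 K/W
Q = ΔT/ΣR = (114 K − 297.7 K)/0.01886 = -9740 W
From the inner boundary to the cellular glass/cork board interface, ΣR_partial = 0.01420 K/W.
T_interface = T_in − Q·ΣR_partial = 114 K − (-9740)(0.01420) = 252.3 K

T = 252.3 K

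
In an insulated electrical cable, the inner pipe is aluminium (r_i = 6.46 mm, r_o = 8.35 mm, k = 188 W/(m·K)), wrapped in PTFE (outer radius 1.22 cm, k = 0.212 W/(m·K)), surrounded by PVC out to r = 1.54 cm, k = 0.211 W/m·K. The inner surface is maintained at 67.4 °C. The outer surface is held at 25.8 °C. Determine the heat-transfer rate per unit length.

Q' = 90.3 W/m

Resistance network (inner→outer):
  R'_aluminium = ln(0.00835/0.00646)/(2πk) = 0.2566/(2π·188) = 2.173×10^-4 m·K/W
  R'_PTFE = ln(0.0122/0.00835)/(2πk) = 0.3792/(2π·0.212) = 0.2847 m·K/W
  R'_PVC = ln(0.0154/0.0122)/(2πk) = 0.2329/(2π·0.211) = 0.1757 m·K/W
ΣR = 2.173×10^-4 + 0.2847 + 0.1757 = 0.4606 m·K/W
Q' = ΔT/ΣR = (67.4 °C − 25.8 °C)/0.4606 = 90.3 W/m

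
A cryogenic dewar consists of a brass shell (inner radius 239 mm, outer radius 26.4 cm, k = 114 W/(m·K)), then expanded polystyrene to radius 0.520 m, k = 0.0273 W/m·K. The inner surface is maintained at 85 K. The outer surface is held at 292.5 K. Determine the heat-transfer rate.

Q = 38.2 W

Resistance network (inner→outer):
  R_brass = (1/0.239 − 1/0.264)/(4πk) = 0.3962/(4π·114) = 2.766×10^-4 K/W
  R_expanded polystyrene = (1/0.264 − 1/0.520)/(4πk) = 1.865/(4π·0.0273) = 5.436 K/W
ΣR = 2.766×10^-4 + 5.436 = 5.436 K/W
Q = ΔT/ΣR = (85 K − 292.5 K)/5.436 = -38.2 W
(Negative Q ⇒ heat flows inward; heat gain = 38.2 W.)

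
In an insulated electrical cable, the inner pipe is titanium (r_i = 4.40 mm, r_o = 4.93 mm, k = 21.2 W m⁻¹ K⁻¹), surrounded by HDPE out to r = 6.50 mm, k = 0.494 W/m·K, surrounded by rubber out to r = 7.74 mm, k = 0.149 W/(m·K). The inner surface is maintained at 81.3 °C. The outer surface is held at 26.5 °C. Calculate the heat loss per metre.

Q' = 198 W/m

Series thermal resistances, inner to outer:
  R'_titanium = ln(0.00493/0.00440)/(2πk) = 0.1137/(2π·21.2) = 8.538×10^-4 m·K/W
  R'_HDPE = ln(0.00650/0.00493)/(2πk) = 0.2765/(2π·0.494) = 0.08907 m·K/W
  R'_rubber = ln(0.00774/0.00650)/(2πk) = 0.1746/(2π·0.149) = 0.1865 m·K/W
ΣR = 8.538×10^-4 + 0.08907 + 0.1865 = 0.2764 m·K/W
Q' = ΔT/ΣR = (81.3 °C − 26.5 °C)/0.2764 = 198 W/m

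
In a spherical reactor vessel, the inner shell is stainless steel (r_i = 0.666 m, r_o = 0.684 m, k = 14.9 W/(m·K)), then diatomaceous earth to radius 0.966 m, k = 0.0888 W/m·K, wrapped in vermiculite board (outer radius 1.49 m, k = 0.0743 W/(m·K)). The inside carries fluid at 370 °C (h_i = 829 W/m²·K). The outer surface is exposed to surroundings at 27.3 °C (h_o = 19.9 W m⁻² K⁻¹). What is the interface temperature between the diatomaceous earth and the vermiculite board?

T = 201 °C

Treat each layer as a resistance in series:
  R_conv,in = 1/(4πr²h) = 1/(4π·0.666²·829) = 2.164×10^-4 K/W
  R_stainless steel = (1/0.666 − 1/0.684)/(4πk) = 0.03951/(4π·14.9) = 2.110×10^-4 K/W
  R_diatomaceous earth = (1/0.684 − 1/0.966)/(4πk) = 0.4268/(4π·0.0888) = 0.3825 K/W
  R_vermiculite board = (1/0.966 − 1/1.49)/(4πk) = 0.3641/(4π·0.0743) = 0.3899 K/W
  R_conv,out = 1/(4πr²h) = 1/(4π·1.49²·19.9) = 0.001801 K/W
ΣR = 2.164×10^-4 + 2.110×10^-4 + 0.3825 + 0.3899 + 0.001801 = 0.7746 K/W
Q = ΔT/ΣR = (370 °C − 27.3 °C)/0.7746 = 442.4 W
From the inner boundary to the diatomaceous earth/vermiculite board interface, ΣR_partial = 0.3829 K/W.
T_interface = T_in − Q·ΣR_partial = 370 °C − (442.4)(0.3829) = 201 °C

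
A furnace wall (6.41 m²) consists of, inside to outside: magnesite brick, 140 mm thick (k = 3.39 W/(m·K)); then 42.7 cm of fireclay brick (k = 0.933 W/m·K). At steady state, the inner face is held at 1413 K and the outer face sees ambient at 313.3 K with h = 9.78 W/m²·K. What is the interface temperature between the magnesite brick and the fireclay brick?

Treat each layer as a resistance in series:
  R_magnesite brick = L/(kA) = 0.140/(3.39·6.41) = 0.006443 K/W
  R_fireclay brick = L/(kA) = 0.427/(0.933·6.41) = 0.07140 K/W
  R_conv,out = 1/(hA) = 1/(9.78·6.41) = 0.01595 K/W
ΣR = 0.006443 + 0.07140 + 0.01595 = 0.09379 K/W
Q = ΔT/ΣR = (1413 K − 313.3 K)/0.09379 = 11730 W
From the inner boundary to the magnesite brick/fireclay brick interface, ΣR_partial = 0.006443 K/W.
T_interface = T_in − Q·ΣR_partial = 1413 K − (11730)(0.006443) = 1337 K

T = 1337 K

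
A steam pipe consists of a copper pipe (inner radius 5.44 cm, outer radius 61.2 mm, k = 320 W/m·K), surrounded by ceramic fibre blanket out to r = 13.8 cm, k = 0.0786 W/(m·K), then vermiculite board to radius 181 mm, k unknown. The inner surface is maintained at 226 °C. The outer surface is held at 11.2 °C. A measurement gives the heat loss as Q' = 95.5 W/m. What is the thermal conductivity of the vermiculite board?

ΣR = ΔT/Q' = |226 − 11.2|/95.5 = 2.249 m·K/W
Known resistances:
  R'_copper = ln(0.0612/0.0544)/(2πk) = 0.1178/(2π·320) = 5.858×10^-5 m·K/W
  R'_ceramic fibre blanket = ln(0.138/0.0612)/(2πk) = 0.8131/(2π·0.0786) = 1.646 m·K/W
R_vermiculite board = ΣR − ΣR_known = 2.249 − 1.646 = 0.6030 m·K/W
ln(r₂/r₁)/(2πk) = 0.6030 ⇒ k = 0.2712/(2π·0.6030) = 0.0716 W/m·K

k = 0.0716 W/m·K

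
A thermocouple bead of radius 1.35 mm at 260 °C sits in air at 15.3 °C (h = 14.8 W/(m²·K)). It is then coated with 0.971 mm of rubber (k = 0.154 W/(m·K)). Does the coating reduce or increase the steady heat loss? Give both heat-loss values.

increases: 0.0829 → 0.211 W

Critical radius for a sphere: r_cr = 2k/h = 0.0208 m = 2.08 cm.
Outer radius after coating: r₂ = 0.00135 + 9.71×10^-4 = 0.002321 m.
Since r₁ < r_cr and r₂ ≤ r_cr, the coating moves toward the maximum at r_cr — heat loss rises.
Bare: R = 1/(4πr₁²h) = 2950 K/W; Q = 244.7/2950 = 0.0829 W.
Coated: R = R_cond + R_conv = 1158 K/W; Q = 244.7/1158 = 0.211 W.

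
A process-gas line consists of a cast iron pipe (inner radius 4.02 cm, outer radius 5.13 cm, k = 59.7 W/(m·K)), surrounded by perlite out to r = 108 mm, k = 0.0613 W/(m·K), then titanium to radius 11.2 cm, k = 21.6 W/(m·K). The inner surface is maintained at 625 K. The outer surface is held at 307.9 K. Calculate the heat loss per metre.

Q' = 164 W/m

Resistance network (inner→outer):
  R'_cast iron = ln(0.0513/0.0402)/(2πk) = 0.2438/(2π·59.7) = 6.500×10^-4 m·K/W
  R'_perlite = ln(0.108/0.0513)/(2πk) = 0.7444/(2π·0.0613) = 1.933 m·K/W
  R'_titanium = ln(0.112/0.108)/(2πk) = 0.03637/(2π·21.6) = 2.680×10^-4 m·K/W
ΣR = 6.500×10^-4 + 1.933 + 2.680×10^-4 = 1.934 m·K/W
Q' = ΔT/ΣR = (625 K − 307.9 K)/1.934 = 164 W/m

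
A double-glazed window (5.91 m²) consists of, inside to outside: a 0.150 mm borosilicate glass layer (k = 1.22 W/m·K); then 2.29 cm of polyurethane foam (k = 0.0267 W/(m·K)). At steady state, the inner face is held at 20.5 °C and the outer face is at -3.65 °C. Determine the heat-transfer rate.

Resistance network (inner→outer):
  R_borosilicate glass = L/(kA) = 1.50×10^-4/(1.22·5.91) = 2.080×10^-5 K/W
  R_polyurethane foam = L/(kA) = 0.0229/(0.0267·5.91) = 0.1451 K/W
ΣR = 2.080×10^-5 + 0.1451 = 0.1451 K/W
Q = ΔT/ΣR = (20.5 °C − -3.65 °C)/0.1451 = 166 W

Q = 166 W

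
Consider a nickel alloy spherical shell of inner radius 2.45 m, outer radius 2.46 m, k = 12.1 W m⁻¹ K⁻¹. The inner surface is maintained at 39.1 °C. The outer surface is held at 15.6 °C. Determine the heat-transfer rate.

Q = 4πk·ΔT/(1/r₁ − 1/r₂) = 4π × 12.1 × 23.5 / (1/2.45 − 1/2.46) = 2.15×10^6 W

Q = 2150 kW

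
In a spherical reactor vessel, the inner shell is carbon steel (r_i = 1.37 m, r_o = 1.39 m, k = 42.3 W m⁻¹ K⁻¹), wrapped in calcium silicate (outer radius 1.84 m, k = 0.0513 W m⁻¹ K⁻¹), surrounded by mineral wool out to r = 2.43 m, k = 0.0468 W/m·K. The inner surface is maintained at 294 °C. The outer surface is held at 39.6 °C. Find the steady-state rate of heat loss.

Series thermal resistances, inner to outer:
  R_carbon steel = (1/1.37 − 1/1.39)/(4πk) = 0.01050/(4π·42.3) = 1.976×10^-5 K/W
  R_calcium silicate = (1/1.39 − 1/1.84)/(4πk) = 0.1759/(4π·0.0513) = 0.2729 K/W
  R_mineral wool = (1/1.84 − 1/2.43)/(4πk) = 0.1320/(4π·0.0468) = 0.2244 K/W
ΣR = 1.976×10^-5 + 0.2729 + 0.2244 = 0.4973 K/W
Q = ΔT/ΣR = (294 °C − 39.6 °C)/0.4973 = 512 W

Q = 512 W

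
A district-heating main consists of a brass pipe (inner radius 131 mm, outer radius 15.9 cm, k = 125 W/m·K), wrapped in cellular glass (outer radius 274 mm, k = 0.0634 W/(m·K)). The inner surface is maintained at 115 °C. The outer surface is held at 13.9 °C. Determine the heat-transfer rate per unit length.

Treat each layer as a resistance in series:
  R'_brass = ln(0.159/0.131)/(2πk) = 0.1937/(2π·125) = 2.466×10^-4 m·K/W
  R'_cellular glass = ln(0.274/0.159)/(2πk) = 0.5442/(2π·0.0634) = 1.366 m·K/W
ΣR = 2.466×10^-4 + 1.366 = 1.366 m·K/W
Q' = ΔT/ΣR = (115 °C − 13.9 °C)/1.366 = 74.0 W/m

Q' = 74.0 W/m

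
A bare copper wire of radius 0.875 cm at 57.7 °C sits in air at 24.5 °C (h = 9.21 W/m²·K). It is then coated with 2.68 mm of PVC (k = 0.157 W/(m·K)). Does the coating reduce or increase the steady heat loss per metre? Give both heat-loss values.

Critical radius for a cylinder: r_cr = k/h = 0.0170 m = 1.70 cm.
Outer radius after coating: r₂ = 0.00875 + 0.00268 = 0.01143 m.
Since r₁ < r_cr and r₂ ≤ r_cr, the coating moves toward the maximum at r_cr — heat loss rises.
Bare: R = 1/(2πr₁h) = 1.975 m·K/W; Q = 33.2/1.975 = 16.8 W/m.
Coated: R = R_cond + R_conv = 1.783 m·K/W; Q = 33.2/1.783 = 18.6 W/m.

increases: 16.8 → 18.6 W/m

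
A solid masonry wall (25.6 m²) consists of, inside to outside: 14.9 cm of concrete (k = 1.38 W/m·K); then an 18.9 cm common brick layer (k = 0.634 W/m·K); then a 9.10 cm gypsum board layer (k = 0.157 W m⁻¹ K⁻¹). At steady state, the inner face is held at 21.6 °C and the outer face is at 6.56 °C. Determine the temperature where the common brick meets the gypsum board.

T = 15.4 °C

Treat each layer as a resistance in series:
  R_concrete = L/(kA) = 0.149/(1.38·25.6) = 0.004218 K/W
  R_common brick = L/(kA) = 0.189/(0.634·25.6) = 0.01164 K/W
  R_gypsum board = L/(kA) = 0.0910/(0.157·25.6) = 0.02264 K/W
ΣR = 0.004218 + 0.01164 + 0.02264 = 0.03850 K/W
Q = ΔT/ΣR = (21.6 °C − 6.56 °C)/0.03850 = 390.6 W
From the inner boundary to the common brick/gypsum board interface, ΣR_partial = 0.01586 K/W.
T_interface = T_in − Q·ΣR_partial = 21.6 °C − (390.6)(0.01586) = 15.4 °C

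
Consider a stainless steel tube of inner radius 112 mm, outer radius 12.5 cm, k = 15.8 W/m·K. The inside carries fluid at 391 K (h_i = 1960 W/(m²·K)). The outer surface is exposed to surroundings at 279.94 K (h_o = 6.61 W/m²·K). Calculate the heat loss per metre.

Series thermal resistances, inner to outer:
  R'_conv,in = 1/(2πr h) = 1/(2π·0.112·1960) = 7.250×10^-4 m·K/W
  R'_stainless steel = ln(0.125/0.112)/(2πk) = 0.1098/(2π·15.8) = 0.001106 m·K/W
  R'_conv,out = 1/(2πr h) = 1/(2π·0.125·6.61) = 0.1926 m·K/W
ΣR = 7.250×10^-4 + 0.001106 + 0.1926 = 0.1944 m·K/W
Q' = ΔT/ΣR = (391 K − 279.94 K)/0.1944 = 571 W/m

Q' = 571 W/m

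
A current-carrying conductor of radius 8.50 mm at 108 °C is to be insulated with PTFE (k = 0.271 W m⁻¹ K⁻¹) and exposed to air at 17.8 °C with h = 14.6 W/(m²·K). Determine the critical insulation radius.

For a cylinder, r_cr = k_ins/h = 0.271/14.6 = 0.0186 m = 1.86 cm

r_cr = 1.86 cm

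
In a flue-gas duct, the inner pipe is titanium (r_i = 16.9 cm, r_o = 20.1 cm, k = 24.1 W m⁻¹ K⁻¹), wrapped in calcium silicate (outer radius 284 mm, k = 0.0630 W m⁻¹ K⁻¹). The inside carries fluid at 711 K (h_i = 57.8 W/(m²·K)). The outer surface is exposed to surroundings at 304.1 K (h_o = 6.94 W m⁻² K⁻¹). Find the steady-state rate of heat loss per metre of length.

Resistance network (inner→outer):
  R'_conv,in = 1/(2πr h) = 1/(2π·0.169·57.8) = 0.01629 m·K/W
  R'_titanium = ln(0.201/0.169)/(2πk) = 0.1734/(2π·24.1) = 0.001145 m·K/W
  R'_calcium silicate = ln(0.284/0.201)/(2πk) = 0.3457/(2π·0.0630) = 0.8733 m·K/W
  R'_conv,out = 1/(2πr h) = 1/(2π·0.284·6.94) = 0.08075 m·K/W
ΣR = 0.01629 + 0.001145 + 0.8733 + 0.08075 = 0.9715 m·K/W
Q' = ΔT/ΣR = (711 K − 304.1 K)/0.9715 = 419 W/m

Q' = 419 W/m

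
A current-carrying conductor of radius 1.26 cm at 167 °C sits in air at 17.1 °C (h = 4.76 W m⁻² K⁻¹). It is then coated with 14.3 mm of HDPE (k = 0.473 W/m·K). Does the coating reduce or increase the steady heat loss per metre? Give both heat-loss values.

Critical radius for a cylinder: r_cr = k/h = 0.0994 m = 9.94 cm.
Outer radius after coating: r₂ = 0.0126 + 0.0143 = 0.0269 m.
Since r₁ < r_cr and r₂ ≤ r_cr, the coating moves toward the maximum at r_cr — heat loss rises.
Bare: R = 1/(2πr₁h) = 2.654 m·K/W; Q = 149.9/2.654 = 56.5 W/m.
Coated: R = R_cond + R_conv = 1.498 m·K/W; Q = 149.9/1.498 = 100 W/m.

increases: 56.5 → 100 W/m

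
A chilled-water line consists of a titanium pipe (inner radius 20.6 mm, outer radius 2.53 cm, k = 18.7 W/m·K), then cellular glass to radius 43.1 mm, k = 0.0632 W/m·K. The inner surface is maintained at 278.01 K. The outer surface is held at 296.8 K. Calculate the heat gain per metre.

Treat each layer as a resistance in series:
  R'_titanium = ln(0.0253/0.0206)/(2πk) = 0.2055/(2π·18.7) = 0.001749 m·K/W
  R'_cellular glass = ln(0.0431/0.0253)/(2πk) = 0.5327/(2π·0.0632) = 1.342 m·K/W
ΣR = 0.001749 + 1.342 = 1.344 m·K/W
Q' = ΔT/ΣR = (278.01 K − 296.8 K)/1.344 = -14.0 W/m
(Negative Q' ⇒ heat flows inward; heat gain = 14.0 W/m.)

Q' = 14.0 W/m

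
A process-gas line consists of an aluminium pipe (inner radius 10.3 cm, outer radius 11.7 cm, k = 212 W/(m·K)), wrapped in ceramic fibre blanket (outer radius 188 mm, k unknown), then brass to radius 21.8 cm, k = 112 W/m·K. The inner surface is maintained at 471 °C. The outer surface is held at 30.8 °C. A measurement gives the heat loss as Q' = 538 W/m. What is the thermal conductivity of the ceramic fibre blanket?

ΣR = ΔT/Q' = |471 − 30.8|/538 = 0.8182 m·K/W
Known resistances:
  R'_aluminium = ln(0.117/0.103)/(2πk) = 0.1274/(2π·212) = 9.568×10^-5 m·K/W
  R'_brass = ln(0.218/0.188)/(2πk) = 0.1481/(2π·112) = 2.104×10^-4 m·K/W
R_ceramic fibre blanket = ΣR − ΣR_known = 0.8182 − 3.061×10^-4 = 0.8179 m·K/W
ln(r₂/r₁)/(2πk) = 0.8179 ⇒ k = 0.4743/(2π·0.8179) = 0.0923 W/m·K

k = 0.0923 W/m·K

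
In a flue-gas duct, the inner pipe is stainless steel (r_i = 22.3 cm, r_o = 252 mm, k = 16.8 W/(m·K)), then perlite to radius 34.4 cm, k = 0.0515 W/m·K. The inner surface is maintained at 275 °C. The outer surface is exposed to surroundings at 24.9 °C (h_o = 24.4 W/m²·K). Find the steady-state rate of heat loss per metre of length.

Q' = 255 W/m

Series thermal resistances, inner to outer:
  R'_stainless steel = ln(0.252/0.223)/(2πk) = 0.1223/(2π·16.8) = 0.001158 m·K/W
  R'_perlite = ln(0.344/0.252)/(2πk) = 0.3112/(2π·0.0515) = 0.9618 m·K/W
  R'_conv,out = 1/(2πr h) = 1/(2π·0.344·24.4) = 0.01896 m·K/W
ΣR = 0.001158 + 0.9618 + 0.01896 = 0.9819 m·K/W
Q' = ΔT/ΣR = (275 °C − 24.9 °C)/0.9819 = 255 W/m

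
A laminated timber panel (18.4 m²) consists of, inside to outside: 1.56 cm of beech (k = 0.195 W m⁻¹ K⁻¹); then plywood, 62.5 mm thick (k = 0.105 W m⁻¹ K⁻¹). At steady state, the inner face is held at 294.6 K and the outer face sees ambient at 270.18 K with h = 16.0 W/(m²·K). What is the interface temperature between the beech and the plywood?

T = 292.0 K

Treat each layer as a resistance in series:
  R_beech = L/(kA) = 0.0156/(0.195·18.4) = 0.004348 K/W
  R_plywood = L/(kA) = 0.0625/(0.105·18.4) = 0.03235 K/W
  R_conv,out = 1/(hA) = 1/(16.0·18.4) = 0.003397 K/W
ΣR = 0.004348 + 0.03235 + 0.003397 = 0.04009 K/W
Q = ΔT/ΣR = (294.6 K − 270.18 K)/0.04009 = 609.1 W
From the inner boundary to the beech/plywood interface, ΣR_partial = 0.004348 K/W.
T_interface = T_in − Q·ΣR_partial = 294.6 K − (609.1)(0.004348) = 292.0 K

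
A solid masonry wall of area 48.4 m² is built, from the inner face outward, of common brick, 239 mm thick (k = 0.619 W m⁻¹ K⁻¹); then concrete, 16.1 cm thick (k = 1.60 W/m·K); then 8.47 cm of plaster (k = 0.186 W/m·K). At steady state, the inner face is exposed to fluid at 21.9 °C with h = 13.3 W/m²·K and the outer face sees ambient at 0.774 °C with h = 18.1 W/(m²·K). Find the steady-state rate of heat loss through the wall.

Series thermal resistances, inner to outer:
  R_conv,in = 1/(hA) = 1/(13.3·48.4) = 0.001553 K/W
  R_common brick = L/(kA) = 0.239/(0.619·48.4) = 0.007977 K/W
  R_concrete = L/(kA) = 0.161/(1.60·48.4) = 0.002079 K/W
  R_plaster = L/(kA) = 0.0847/(0.186·48.4) = 0.009409 K/W
  R_conv,out = 1/(hA) = 1/(18.1·48.4) = 0.001142 K/W
ΣR = 0.001553 + 0.007977 + 0.002079 + 0.009409 + 0.001142 = 0.02216 K/W
Q = ΔT/ΣR = (21.9 °C − 0.774 °C)/0.02216 = 953 W

Q = 953 W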